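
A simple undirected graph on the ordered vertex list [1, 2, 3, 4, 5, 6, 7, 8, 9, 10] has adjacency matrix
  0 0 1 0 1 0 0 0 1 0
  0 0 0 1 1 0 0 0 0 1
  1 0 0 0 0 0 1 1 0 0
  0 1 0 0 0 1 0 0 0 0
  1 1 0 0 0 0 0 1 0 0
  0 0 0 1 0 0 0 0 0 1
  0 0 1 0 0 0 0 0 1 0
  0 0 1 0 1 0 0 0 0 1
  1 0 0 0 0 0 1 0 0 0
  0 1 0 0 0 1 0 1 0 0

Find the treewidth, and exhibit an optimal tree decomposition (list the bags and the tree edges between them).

Treewidth 2.
One optimal decomposition is:
Bags: B1 = {3, 7, 9}  B2 = {1, 3, 9}  B3 = {1, 3, 8}  B4 = {1, 5, 8}  B5 = {5, 8, 10}  B6 = {2, 5, 10}  B7 = {2, 6, 10}  B8 = {2, 4, 6}
Tree: B1–B2, B2–B3, B3–B4, B4–B5, B5–B6, B6–B7, B7–B8

Each bag holds 3 vertices, so the decomposition has width 2, which upper-bounds the treewidth. For the lower bound, G contains the cycle 7–9–1–3–7, so G is not a forest; only forests have treewidth ≤ 1, hence tw(G) ≥ 2. The upper and lower bounds meet at 2, so that is the treewidth.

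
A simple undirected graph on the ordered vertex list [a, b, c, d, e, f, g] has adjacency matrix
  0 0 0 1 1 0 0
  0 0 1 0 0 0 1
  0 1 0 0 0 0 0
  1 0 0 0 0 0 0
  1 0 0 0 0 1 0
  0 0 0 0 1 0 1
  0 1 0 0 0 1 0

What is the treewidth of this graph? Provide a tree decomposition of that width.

Treewidth 1.
Bags: B1 = {a, d}  B2 = {a, e}  B3 = {e, f}  B4 = {f, g}  B5 = {b, g}  B6 = {b, c}
Tree: B1–B2, B2–B3, B3–B4, B4–B5, B5–B6

The largest bag has 2 vertices, giving width 1; this decomposition certifies tw(G) ≤ 1. G has an edge, so its treewidth is at least 1. Therefore the treewidth is 1.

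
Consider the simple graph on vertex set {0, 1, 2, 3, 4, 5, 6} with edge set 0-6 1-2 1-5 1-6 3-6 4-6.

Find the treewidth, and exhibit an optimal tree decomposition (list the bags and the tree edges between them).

The largest bag has 2 vertices, giving width 1; this decomposition certifies tw(G) ≤ 1. Since G has at least one edge (e.g. 6–4), it is not an edgeless graph, so tw(G) ≥ 1. Therefore the treewidth is 1.

Treewidth 1.
Bags: B1 = {4, 6}  B2 = {1, 6}  B3 = {1, 2}  B4 = {3, 6}  B5 = {0, 6}  B6 = {1, 5}
Tree: B1–B2, B2–B3, B1–B4, B2–B5, B3–B6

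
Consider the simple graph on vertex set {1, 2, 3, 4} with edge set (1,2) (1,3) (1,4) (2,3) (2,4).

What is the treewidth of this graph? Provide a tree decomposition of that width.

Each bag holds 3 vertices, so the decomposition has width 2, which upper-bounds the treewidth. On the other hand G contains the 3-clique {1, 2, 3}. A clique must lie in a single bag of any decomposition, so no decomposition can have width below 2. Hence tw(G) = 2 exactly.

Treewidth 2.
One such decomposition:
Bags: B1 = {1, 2, 3}  B2 = {1, 2, 4}
Tree: B1–B2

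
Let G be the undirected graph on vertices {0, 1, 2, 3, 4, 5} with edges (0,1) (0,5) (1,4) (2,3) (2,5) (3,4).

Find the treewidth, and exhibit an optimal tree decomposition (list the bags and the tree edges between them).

Treewidth 2.
One such decomposition:
Bags: B1 = {1, 3, 4}  B2 = {1, 2, 3}  B3 = {1, 2, 5}  B4 = {0, 1, 5}
Tree: B1–B2, B2–B3, B3–B4

Every bag has size at most 3, so the width is 3 − 1 = 2 and tw(G) ≤ 2. Since 1–4–3–2–5–0–1 is a cycle in G, G is not acyclic. Forests are exactly the graphs of treewidth ≤ 1, so tw(G) ≥ 2. Combining the bounds, tw(G) = 2.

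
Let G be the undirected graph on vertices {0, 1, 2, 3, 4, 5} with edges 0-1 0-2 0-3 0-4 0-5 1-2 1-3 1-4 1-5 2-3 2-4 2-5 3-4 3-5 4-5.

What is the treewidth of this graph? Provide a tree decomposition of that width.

Treewidth 5.
Bags: B1 = {0, 1, 2, 3, 4, 5}
Tree: (single bag)

A single bag containing all 6 vertices is trivially a valid decomposition of width 5. On the other hand G contains the 6-clique {0, 1, 2, 3, 4, 5}. A clique must lie in a single bag of any decomposition, so no decomposition can have width below 5. Combining the bounds, tw(G) = 5.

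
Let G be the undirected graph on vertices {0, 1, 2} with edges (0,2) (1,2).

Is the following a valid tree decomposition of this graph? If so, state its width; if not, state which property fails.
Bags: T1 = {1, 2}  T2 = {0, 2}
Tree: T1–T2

Checking the three conditions: (i) the bags cover all of {0, 1, 2}; (ii) for each edge, some bag contains both endpoints; (iii) the bags containing any fixed vertex form a subtree. All hold, so the decomposition is valid with width 2 − 1 = 1.

Yes; width 1.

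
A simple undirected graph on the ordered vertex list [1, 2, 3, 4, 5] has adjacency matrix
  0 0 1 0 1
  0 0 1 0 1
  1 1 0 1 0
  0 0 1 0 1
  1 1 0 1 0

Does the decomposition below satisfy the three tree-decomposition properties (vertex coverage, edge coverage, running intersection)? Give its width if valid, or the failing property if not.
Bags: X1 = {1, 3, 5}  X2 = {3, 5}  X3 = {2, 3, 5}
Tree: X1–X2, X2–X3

No — vertex 4 appears in no bag.

A tree decomposition must satisfy three properties: every vertex lies in some bag; for every edge, both endpoints lie together in some bag; and for every vertex, the bags containing it form a connected subtree. Here vertex 4 appears in no bag, so the decomposition is invalid.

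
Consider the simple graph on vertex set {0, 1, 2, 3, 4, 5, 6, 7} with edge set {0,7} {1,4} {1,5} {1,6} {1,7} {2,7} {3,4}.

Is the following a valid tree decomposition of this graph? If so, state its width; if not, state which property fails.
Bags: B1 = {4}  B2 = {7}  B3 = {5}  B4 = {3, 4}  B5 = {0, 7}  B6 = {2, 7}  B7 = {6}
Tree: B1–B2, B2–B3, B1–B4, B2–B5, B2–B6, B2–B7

A tree decomposition must satisfy three properties: every vertex lies in some bag; for every edge, both endpoints lie together in some bag; and for every vertex, the bags containing it form a connected subtree. Here vertex 1 appears in no bag, so the decomposition is invalid.

No — vertex 1 appears in no bag.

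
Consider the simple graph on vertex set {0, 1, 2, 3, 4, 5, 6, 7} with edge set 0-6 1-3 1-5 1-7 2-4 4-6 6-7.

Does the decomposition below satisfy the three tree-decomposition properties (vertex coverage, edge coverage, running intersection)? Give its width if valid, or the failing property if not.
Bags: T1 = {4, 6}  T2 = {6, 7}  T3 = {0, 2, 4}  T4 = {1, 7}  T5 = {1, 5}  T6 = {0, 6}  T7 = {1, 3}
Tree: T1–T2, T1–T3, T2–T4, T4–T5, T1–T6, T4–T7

A tree decomposition must satisfy three properties: every vertex lies in some bag; for every edge, both endpoints lie together in some bag; and for every vertex, the bags containing it form a connected subtree. Here bags containing vertex 0 are not connected in the tree, so the decomposition is invalid.

No — bags containing vertex 0 are not connected in the tree.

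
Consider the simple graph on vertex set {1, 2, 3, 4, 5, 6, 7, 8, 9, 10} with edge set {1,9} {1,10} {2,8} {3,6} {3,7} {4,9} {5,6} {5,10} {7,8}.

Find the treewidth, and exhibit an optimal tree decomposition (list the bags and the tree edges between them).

Treewidth 1.
Bags: B1 = {2, 8}  B2 = {7, 8}  B3 = {3, 7}  B4 = {3, 6}  B5 = {5, 6}  B6 = {5, 10}  B7 = {1, 10}  B8 = {1, 9}  B9 = {4, 9}
Tree: B1–B2, B2–B3, B3–B4, B4–B5, B5–B6, B6–B7, B7–B8, B8–B9

Each bag holds 2 vertices, so the decomposition has width 1, which upper-bounds the treewidth. G has an edge, so its treewidth is at least 1. Hence tw(G) = 1 exactly.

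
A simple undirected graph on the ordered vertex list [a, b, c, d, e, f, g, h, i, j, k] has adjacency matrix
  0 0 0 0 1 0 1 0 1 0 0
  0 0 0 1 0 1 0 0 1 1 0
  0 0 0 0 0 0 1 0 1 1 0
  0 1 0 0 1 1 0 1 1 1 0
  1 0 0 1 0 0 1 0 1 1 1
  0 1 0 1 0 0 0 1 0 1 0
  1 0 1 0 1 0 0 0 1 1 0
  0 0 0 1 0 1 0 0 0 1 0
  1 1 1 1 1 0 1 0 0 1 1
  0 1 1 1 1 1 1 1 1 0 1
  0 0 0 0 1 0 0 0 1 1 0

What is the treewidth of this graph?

A width-3 tree decomposition is:
Bags: B1 = {e, g, i, j}  B2 = {d, e, i, j}  B3 = {b, d, i, j}  B4 = {a, e, g, i}  B5 = {c, g, i, j}  B6 = {b, d, f, j}  B7 = {d, f, h, j}  B8 = {e, i, j, k}
Tree: B1–B2, B2–B3, B1–B4, B1–B5, B3–B6, B6–B7, B1–B8
The largest bag has 4 vertices, giving width 3; this decomposition certifies tw(G) ≤ 3. On the other hand G contains the 4-clique {d, f, h, j}. A clique must lie in a single bag of any decomposition, so no decomposition can have width below 3. Combining the bounds, tw(G) = 3.

3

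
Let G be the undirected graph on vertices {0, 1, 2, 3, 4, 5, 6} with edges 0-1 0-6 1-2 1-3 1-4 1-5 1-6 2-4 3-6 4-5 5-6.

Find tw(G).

A width-2 tree decomposition is:
Bags: B1 = {1, 5, 6}  B2 = {0, 1, 6}  B3 = {1, 4, 5}  B4 = {1, 3, 6}  B5 = {1, 2, 4}
Tree: B1–B2, B1–B3, B2–B4, B3–B5
The largest bag has 3 vertices, giving width 2; this decomposition certifies tw(G) ≤ 2. On the other hand G contains the 3-clique {1, 2, 4}. A clique must lie in a single bag of any decomposition, so no decomposition can have width below 2. The upper and lower bounds meet at 2, so that is the treewidth.

2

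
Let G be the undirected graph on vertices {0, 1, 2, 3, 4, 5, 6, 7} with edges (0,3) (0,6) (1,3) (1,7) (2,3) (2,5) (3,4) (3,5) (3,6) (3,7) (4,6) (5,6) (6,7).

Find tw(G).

2

A width-2 tree decomposition is:
Bags: B1 = {3, 6, 7}  B2 = {0, 3, 6}  B3 = {3, 5, 6}  B4 = {1, 3, 7}  B5 = {3, 4, 6}  B6 = {2, 3, 5}
Tree: B1–B2, B2–B3, B1–B4, B1–B5, B3–B6
Each bag holds 3 vertices, so the decomposition has width 2, which upper-bounds the treewidth. Conversely, {1, 3, 7} is a clique of size 3, and the vertices of any clique must share a bag in every tree decomposition; so some bag has ≥ 3 vertices and tw(G) ≥ 2. Hence tw(G) = 2 exactly.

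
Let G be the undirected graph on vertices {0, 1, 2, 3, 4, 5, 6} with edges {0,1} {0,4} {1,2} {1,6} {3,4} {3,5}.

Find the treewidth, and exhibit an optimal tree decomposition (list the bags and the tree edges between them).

Every bag has size at most 2, so the width is 2 − 1 = 1 and tw(G) ≤ 1. Since G has at least one edge (e.g. 4–0), it is not an edgeless graph, so tw(G) ≥ 1. The upper and lower bounds meet at 1, so that is the treewidth.

Treewidth 1.
One optimal decomposition is:
Bags: B1 = {0, 4}  B2 = {0, 1}  B3 = {1, 2}  B4 = {3, 4}  B5 = {3, 5}  B6 = {1, 6}
Tree: B1–B2, B2–B3, B1–B4, B4–B5, B3–B6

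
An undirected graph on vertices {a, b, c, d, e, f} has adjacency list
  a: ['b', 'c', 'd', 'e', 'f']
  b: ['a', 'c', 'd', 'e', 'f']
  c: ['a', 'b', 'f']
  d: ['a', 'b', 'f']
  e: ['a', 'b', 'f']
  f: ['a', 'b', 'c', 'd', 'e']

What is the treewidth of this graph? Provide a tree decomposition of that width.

Treewidth 3.
One optimal decomposition is:
Bags: B1 = {a, b, d, f}  B2 = {a, b, e, f}  B3 = {a, b, c, f}
Tree: B1–B2, B1–B3

Every bag has size at most 4, so the width is 4 − 1 = 3 and tw(G) ≤ 3. For the lower bound, the 4 vertices {a, b, d, f} are pairwise adjacent, and any tree decomposition puts a clique entirely inside one bag — forcing width ≥ 3. The upper and lower bounds meet at 3, so that is the treewidth.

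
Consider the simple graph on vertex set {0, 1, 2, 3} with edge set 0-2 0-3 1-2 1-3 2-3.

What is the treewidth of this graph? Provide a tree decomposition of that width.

Treewidth 2.
One such decomposition:
Bags: B1 = {0, 2, 3}  B2 = {1, 2, 3}
Tree: B1–B2

Each bag holds 3 vertices, so the decomposition has width 2, which upper-bounds the treewidth. For the lower bound, the 3 vertices {0, 2, 3} are pairwise adjacent, and any tree decomposition puts a clique entirely inside one bag — forcing width ≥ 2. Hence tw(G) = 2 exactly.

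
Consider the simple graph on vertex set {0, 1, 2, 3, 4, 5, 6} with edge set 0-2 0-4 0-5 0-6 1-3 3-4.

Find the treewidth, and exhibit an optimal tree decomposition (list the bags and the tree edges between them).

Every bag has size at most 2, so the width is 2 − 1 = 1 and tw(G) ≤ 1. Any graph with an edge has treewidth ≥ 1, and G has the edge 3–4. Therefore the treewidth is 1.

Treewidth 1.
Bags: B1 = {3, 4}  B2 = {0, 4}  B3 = {0, 2}  B4 = {0, 5}  B5 = {1, 3}  B6 = {0, 6}
Tree: B1–B2, B2–B3, B3–B4, B1–B5, B4–B6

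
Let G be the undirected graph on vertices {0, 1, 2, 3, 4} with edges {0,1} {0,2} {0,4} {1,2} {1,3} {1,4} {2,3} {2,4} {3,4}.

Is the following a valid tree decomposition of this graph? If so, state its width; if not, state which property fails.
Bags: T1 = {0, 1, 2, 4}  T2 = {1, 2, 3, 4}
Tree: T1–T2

Vertex coverage: the bags together contain {0, 1, 2, 3, 4}, the full vertex set. Edge coverage: each edge of G has both endpoints in at least one bag. Running intersection: for every vertex, the bags containing it form a connected subtree. All three properties hold, so this is a valid tree decomposition of width max|bag| − 1 = 3, and hence tw(G) ≤ 3.

Yes; width 3.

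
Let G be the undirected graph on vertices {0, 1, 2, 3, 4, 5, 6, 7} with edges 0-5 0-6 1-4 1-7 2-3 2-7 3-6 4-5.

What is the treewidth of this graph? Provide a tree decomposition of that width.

Every bag has size at most 3, so the width is 3 − 1 = 2 and tw(G) ≤ 2. Since 6–3–2–7–1–4–5–0–6 is a cycle in G, G is not acyclic. Forests are exactly the graphs of treewidth ≤ 1, so tw(G) ≥ 2. The upper and lower bounds meet at 2, so that is the treewidth.

Treewidth 2.
Bags: B1 = {2, 3, 6}  B2 = {2, 6, 7}  B3 = {1, 6, 7}  B4 = {1, 4, 6}  B5 = {4, 5, 6}  B6 = {0, 5, 6}
Tree: B1–B2, B2–B3, B3–B4, B4–B5, B5–B6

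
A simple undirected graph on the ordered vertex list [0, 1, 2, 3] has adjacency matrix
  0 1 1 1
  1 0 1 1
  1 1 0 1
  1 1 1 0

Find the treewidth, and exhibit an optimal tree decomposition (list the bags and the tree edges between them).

A single bag containing all 4 vertices is trivially a valid decomposition of width 3. Conversely, {0, 1, 2, 3} is a clique of size 4, and the vertices of any clique must share a bag in every tree decomposition; so some bag has ≥ 4 vertices and tw(G) ≥ 3. Therefore the treewidth is 3.

Treewidth 3.
One optimal decomposition is:
Bags: B1 = {0, 1, 2, 3}
Tree: (single bag)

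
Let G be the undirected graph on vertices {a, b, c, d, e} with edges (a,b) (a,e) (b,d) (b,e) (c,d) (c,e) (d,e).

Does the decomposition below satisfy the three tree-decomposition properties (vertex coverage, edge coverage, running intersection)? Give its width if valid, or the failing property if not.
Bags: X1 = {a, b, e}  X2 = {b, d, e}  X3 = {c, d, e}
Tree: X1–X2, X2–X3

Yes; width 2.

Every vertex of G appears in some bag (union = {a, b, c, d, e}); every edge is covered by a bag; and for each vertex v the set of bags containing v is connected in the bag tree. The decomposition is therefore valid. The largest bag has 3 vertices, so the width is 2.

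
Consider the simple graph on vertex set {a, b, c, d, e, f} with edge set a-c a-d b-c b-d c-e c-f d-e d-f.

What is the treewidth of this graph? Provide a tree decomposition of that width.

Each bag holds 3 vertices, so the decomposition has width 2, which upper-bounds the treewidth. For the lower bound, G contains the cycle d–a–c–b–d, so G is not a forest; only forests have treewidth ≤ 1, hence tw(G) ≥ 2. Combining the bounds, tw(G) = 2.

Treewidth 2.
One optimal decomposition is:
Bags: B1 = {a, c, d}  B2 = {b, c, d}  B3 = {c, d, e}  B4 = {c, d, f}
Tree: B1–B2, B2–B3, B3–B4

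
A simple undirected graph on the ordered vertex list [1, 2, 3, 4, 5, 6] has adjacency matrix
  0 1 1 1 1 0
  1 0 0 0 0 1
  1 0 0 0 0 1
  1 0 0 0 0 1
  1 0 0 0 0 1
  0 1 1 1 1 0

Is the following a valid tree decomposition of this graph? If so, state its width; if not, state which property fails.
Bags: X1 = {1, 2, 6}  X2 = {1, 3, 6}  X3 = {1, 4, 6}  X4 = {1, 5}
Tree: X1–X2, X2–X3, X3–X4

No — edge (6,5) lies in no bag.

A tree decomposition must satisfy three properties: every vertex lies in some bag; for every edge, both endpoints lie together in some bag; and for every vertex, the bags containing it form a connected subtree. Here edge (6,5) lies in no bag, so the decomposition is invalid.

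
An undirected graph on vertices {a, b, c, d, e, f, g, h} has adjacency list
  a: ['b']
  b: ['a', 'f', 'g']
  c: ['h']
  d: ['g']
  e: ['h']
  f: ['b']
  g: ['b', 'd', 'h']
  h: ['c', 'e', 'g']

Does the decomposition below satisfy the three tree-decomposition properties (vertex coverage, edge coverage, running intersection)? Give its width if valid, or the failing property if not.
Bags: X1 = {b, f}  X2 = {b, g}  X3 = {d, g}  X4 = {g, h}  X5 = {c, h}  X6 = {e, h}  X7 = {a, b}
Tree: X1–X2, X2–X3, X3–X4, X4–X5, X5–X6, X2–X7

Yes; width 1.

Every vertex of G appears in some bag (union = {a, b, c, d, e, f, g, h}); every edge is covered by a bag; and for each vertex v the set of bags containing v is connected in the bag tree. The decomposition is therefore valid. The largest bag has 2 vertices, so the width is 1.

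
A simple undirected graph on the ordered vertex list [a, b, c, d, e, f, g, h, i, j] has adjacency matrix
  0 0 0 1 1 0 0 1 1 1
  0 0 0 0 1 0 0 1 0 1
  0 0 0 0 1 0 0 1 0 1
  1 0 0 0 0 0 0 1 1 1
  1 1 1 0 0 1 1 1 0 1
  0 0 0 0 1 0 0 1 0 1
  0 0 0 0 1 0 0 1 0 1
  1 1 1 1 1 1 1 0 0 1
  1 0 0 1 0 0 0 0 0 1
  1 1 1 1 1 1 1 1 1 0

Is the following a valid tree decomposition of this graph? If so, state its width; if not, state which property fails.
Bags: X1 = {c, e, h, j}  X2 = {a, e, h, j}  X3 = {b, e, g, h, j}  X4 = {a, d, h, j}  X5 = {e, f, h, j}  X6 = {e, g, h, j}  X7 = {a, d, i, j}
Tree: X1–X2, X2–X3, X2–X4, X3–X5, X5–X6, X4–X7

No — bags containing vertex g are not connected in the tree.

A tree decomposition must satisfy three properties: every vertex lies in some bag; for every edge, both endpoints lie together in some bag; and for every vertex, the bags containing it form a connected subtree. Here bags containing vertex g are not connected in the tree, so the decomposition is invalid.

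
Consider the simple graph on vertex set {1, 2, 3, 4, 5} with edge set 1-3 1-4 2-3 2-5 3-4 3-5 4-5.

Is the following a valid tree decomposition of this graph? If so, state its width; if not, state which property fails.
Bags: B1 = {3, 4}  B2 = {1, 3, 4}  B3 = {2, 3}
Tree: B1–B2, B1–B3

A tree decomposition must satisfy three properties: every vertex lies in some bag; for every edge, both endpoints lie together in some bag; and for every vertex, the bags containing it form a connected subtree. Here vertex 5 appears in no bag, so the decomposition is invalid.

No — vertex 5 appears in no bag.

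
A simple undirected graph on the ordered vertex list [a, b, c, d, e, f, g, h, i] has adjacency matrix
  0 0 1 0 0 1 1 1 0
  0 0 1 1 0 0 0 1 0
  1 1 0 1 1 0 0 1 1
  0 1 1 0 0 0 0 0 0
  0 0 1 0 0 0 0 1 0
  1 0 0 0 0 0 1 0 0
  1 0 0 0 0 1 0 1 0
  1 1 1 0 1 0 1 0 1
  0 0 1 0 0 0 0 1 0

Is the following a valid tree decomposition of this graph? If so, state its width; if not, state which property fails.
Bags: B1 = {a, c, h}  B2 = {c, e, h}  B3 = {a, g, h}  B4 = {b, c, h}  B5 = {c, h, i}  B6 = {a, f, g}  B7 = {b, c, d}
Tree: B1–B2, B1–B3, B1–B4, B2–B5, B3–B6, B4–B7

Every vertex of G appears in some bag (union = {a, b, c, d, e, f, g, h, i}); every edge is covered by a bag; and for each vertex v the set of bags containing v is connected in the bag tree. The decomposition is therefore valid. The largest bag has 3 vertices, so the width is 2.

Yes; width 2.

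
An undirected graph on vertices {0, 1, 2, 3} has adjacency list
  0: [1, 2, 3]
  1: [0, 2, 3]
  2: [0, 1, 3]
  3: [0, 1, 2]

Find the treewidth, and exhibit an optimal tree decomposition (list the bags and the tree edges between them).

Treewidth 3.
One optimal decomposition is:
Bags: B1 = {0, 1, 2, 3}
Tree: (single bag)

A single bag containing all 4 vertices is trivially a valid decomposition of width 3. On the other hand G contains the 4-clique {0, 1, 2, 3}. A clique must lie in a single bag of any decomposition, so no decomposition can have width below 3. The upper and lower bounds meet at 3, so that is the treewidth.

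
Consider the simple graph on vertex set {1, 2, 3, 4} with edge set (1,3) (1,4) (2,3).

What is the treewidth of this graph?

A width-1 tree decomposition is:
Bags: B1 = {2, 3}  B2 = {1, 3}  B3 = {1, 4}
Tree: B1–B2, B2–B3
Each bag holds 2 vertices, so the decomposition has width 1, which upper-bounds the treewidth. Any graph with an edge has treewidth ≥ 1, and G has the edge 2–3. The upper and lower bounds meet at 1, so that is the treewidth.

1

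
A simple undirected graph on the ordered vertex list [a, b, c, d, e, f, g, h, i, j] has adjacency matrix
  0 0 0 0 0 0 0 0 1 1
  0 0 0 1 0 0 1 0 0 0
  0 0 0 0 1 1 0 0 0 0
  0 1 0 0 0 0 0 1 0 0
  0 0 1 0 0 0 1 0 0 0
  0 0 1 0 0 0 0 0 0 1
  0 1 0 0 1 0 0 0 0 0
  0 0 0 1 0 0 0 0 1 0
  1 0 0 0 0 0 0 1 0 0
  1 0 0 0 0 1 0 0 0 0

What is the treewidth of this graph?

A width-2 tree decomposition is:
Bags: B1 = {c, f, j}  B2 = {a, c, j}  B3 = {a, c, i}  B4 = {c, h, i}  B5 = {c, d, h}  B6 = {b, c, d}  B7 = {b, c, g}  B8 = {c, e, g}
Tree: B1–B2, B2–B3, B3–B4, B4–B5, B5–B6, B6–B7, B7–B8
Every bag has size at most 3, so the width is 3 − 1 = 2 and tw(G) ≤ 2. For the lower bound, G contains the cycle c–f–j–a–i–h–d–b–g–e–c, so G is not a forest; only forests have treewidth ≤ 1, hence tw(G) ≥ 2. Combining the bounds, tw(G) = 2.

2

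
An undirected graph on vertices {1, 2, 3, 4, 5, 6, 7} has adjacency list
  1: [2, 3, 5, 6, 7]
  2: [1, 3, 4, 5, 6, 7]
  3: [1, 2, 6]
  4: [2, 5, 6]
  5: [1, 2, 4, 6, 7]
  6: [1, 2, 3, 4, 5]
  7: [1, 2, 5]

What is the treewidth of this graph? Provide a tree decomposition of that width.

Every bag has size at most 4, so the width is 4 − 1 = 3 and tw(G) ≤ 3. For the lower bound, the 4 vertices {1, 2, 3, 6} are pairwise adjacent, and any tree decomposition puts a clique entirely inside one bag — forcing width ≥ 3. The upper and lower bounds meet at 3, so that is the treewidth.

Treewidth 3.
One optimal decomposition is:
Bags: B1 = {2, 4, 5, 6}  B2 = {1, 2, 5, 6}  B3 = {1, 2, 3, 6}  B4 = {1, 2, 5, 7}
Tree: B1–B2, B2–B3, B2–B4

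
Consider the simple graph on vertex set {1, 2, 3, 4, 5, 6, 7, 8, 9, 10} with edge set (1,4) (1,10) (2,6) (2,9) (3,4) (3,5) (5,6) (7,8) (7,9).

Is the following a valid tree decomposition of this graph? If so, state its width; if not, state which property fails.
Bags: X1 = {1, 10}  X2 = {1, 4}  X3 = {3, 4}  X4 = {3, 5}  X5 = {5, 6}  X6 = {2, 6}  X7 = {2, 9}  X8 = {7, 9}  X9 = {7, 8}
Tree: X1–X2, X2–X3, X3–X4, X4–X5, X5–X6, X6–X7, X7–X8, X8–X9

Yes; width 1.

Every vertex of G appears in some bag (union = {1, 2, 3, 4, 5, 6, 7, 8, 9, 10}); every edge is covered by a bag; and for each vertex v the set of bags containing v is connected in the bag tree. The decomposition is therefore valid. The largest bag has 2 vertices, so the width is 1.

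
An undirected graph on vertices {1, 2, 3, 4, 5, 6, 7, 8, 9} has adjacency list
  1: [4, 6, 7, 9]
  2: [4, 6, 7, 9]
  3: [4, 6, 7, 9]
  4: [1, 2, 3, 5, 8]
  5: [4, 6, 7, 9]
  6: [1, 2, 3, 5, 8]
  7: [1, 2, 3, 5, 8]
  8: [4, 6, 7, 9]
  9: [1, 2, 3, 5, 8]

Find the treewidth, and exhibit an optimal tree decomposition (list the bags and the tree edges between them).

Treewidth 4.
One optimal decomposition is:
Bags: B1 = {4, 5, 6, 7, 9}  B2 = {2, 4, 6, 7, 9}  B3 = {1, 4, 6, 7, 9}  B4 = {3, 4, 6, 7, 9}  B5 = {4, 6, 7, 8, 9}
Tree: B1–B2, B2–B3, B3–B4, B4–B5

Each bag holds 5 vertices, so the decomposition has width 4, which upper-bounds the treewidth. For the lower bound: the 5 vertex sets {5,6}, {2,4}, {1,9}, {7}, {3} are disjoint, each induces a connected subgraph, and every pair is joined by at least one edge of G. Contracting each set to a single vertex therefore yields K_{5} as a minor, and since treewidth is minor-monotone, tw(G) ≥ tw(K_{5}) = 4. Combining the bounds, tw(G) = 4.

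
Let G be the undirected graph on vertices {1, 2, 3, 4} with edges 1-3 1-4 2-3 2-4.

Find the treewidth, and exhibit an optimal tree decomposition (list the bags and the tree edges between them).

Treewidth 2.
One optimal decomposition is:
Bags: B1 = {1, 2, 4}  B2 = {1, 2, 3}
Tree: B1–B2

Every bag has size at most 3, so the width is 3 − 1 = 2 and tw(G) ≤ 2. Since 2–4–1–3–2 is a cycle in G, G is not acyclic. Forests are exactly the graphs of treewidth ≤ 1, so tw(G) ≥ 2. The upper and lower bounds meet at 2, so that is the treewidth.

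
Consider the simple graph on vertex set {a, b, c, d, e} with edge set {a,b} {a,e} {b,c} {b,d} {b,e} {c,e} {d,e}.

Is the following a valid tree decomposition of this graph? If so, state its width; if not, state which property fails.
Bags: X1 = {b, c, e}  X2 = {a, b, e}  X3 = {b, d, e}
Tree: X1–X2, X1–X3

Vertex coverage: the bags together contain {a, b, c, d, e}, the full vertex set. Edge coverage: each edge of G has both endpoints in at least one bag. Running intersection: for every vertex, the bags containing it form a connected subtree. All three properties hold, so this is a valid tree decomposition of width max|bag| − 1 = 2, and hence tw(G) ≤ 2.

Yes; width 2.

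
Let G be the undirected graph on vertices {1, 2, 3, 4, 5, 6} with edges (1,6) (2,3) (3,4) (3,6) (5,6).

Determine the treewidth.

1

A width-1 tree decomposition is:
Bags: B1 = {3, 6}  B2 = {1, 6}  B3 = {2, 3}  B4 = {5, 6}  B5 = {3, 4}
Tree: B1–B2, B1–B3, B1–B4, B3–B5
The largest bag has 2 vertices, giving width 1; this decomposition certifies tw(G) ≤ 1. Since G has at least one edge (e.g. 6–3), it is not an edgeless graph, so tw(G) ≥ 1. Therefore the treewidth is 1.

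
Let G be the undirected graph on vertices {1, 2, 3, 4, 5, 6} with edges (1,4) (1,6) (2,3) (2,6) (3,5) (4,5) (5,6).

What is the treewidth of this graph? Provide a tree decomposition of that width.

Each bag holds 3 vertices, so the decomposition has width 2, which upper-bounds the treewidth. Since 1–4–5–6–1 is a cycle in G, G is not acyclic. Forests are exactly the graphs of treewidth ≤ 1, so tw(G) ≥ 2. Combining the bounds, tw(G) = 2.

Treewidth 2.
Bags: B1 = {1, 4, 6}  B2 = {4, 5, 6}  B3 = {2, 5, 6}  B4 = {2, 3, 5}
Tree: B1–B2, B2–B3, B3–B4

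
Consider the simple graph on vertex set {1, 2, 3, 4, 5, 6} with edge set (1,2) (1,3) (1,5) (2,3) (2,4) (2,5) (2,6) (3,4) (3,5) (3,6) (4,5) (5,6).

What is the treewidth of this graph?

3

A width-3 tree decomposition is:
Bags: B1 = {2, 3, 5, 6}  B2 = {2, 3, 4, 5}  B3 = {1, 2, 3, 5}
Tree: B1–B2, B1–B3
Each bag holds 4 vertices, so the decomposition has width 3, which upper-bounds the treewidth. Conversely, {1, 2, 3, 5} is a clique of size 4, and the vertices of any clique must share a bag in every tree decomposition; so some bag has ≥ 4 vertices and tw(G) ≥ 3. Hence tw(G) = 3 exactly.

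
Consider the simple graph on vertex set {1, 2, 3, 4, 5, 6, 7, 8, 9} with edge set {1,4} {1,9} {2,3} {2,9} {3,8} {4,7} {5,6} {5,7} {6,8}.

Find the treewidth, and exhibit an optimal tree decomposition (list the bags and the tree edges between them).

The largest bag has 3 vertices, giving width 2; this decomposition certifies tw(G) ≤ 2. Since 2–3–8–6–5–7–4–1–9–2 is a cycle in G, G is not acyclic. Forests are exactly the graphs of treewidth ≤ 1, so tw(G) ≥ 2. The upper and lower bounds meet at 2, so that is the treewidth.

Treewidth 2.
One such decomposition:
Bags: B1 = {2, 3, 8}  B2 = {2, 6, 8}  B3 = {2, 5, 6}  B4 = {2, 5, 7}  B5 = {2, 4, 7}  B6 = {1, 2, 4}  B7 = {1, 2, 9}
Tree: B1–B2, B2–B3, B3–B4, B4–B5, B5–B6, B6–B7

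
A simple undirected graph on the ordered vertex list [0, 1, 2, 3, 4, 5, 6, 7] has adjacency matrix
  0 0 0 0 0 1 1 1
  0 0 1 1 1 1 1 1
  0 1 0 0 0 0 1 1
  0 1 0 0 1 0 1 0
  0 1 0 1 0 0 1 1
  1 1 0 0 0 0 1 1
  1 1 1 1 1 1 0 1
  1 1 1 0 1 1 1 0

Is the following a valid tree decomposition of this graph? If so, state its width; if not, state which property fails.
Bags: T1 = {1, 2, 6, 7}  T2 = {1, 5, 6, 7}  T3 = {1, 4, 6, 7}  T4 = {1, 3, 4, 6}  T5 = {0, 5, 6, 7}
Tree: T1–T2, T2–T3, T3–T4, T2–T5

Yes; width 3.

Checking the three conditions: (i) the bags cover all of {0, 1, 2, 3, 4, 5, 6, 7}; (ii) for each edge, some bag contains both endpoints; (iii) the bags containing any fixed vertex form a subtree. All hold, so the decomposition is valid with width 4 − 1 = 3.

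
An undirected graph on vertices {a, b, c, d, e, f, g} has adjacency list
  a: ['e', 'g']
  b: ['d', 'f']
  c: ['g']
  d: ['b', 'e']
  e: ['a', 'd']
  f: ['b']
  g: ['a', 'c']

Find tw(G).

A width-1 tree decomposition is:
Bags: B1 = {b, f}  B2 = {b, d}  B3 = {d, e}  B4 = {a, e}  B5 = {a, g}  B6 = {c, g}
Tree: B1–B2, B2–B3, B3–B4, B4–B5, B5–B6
Every bag has size at most 2, so the width is 2 − 1 = 1 and tw(G) ≤ 1. G has an edge, so its treewidth is at least 1. The upper and lower bounds meet at 1, so that is the treewidth.

1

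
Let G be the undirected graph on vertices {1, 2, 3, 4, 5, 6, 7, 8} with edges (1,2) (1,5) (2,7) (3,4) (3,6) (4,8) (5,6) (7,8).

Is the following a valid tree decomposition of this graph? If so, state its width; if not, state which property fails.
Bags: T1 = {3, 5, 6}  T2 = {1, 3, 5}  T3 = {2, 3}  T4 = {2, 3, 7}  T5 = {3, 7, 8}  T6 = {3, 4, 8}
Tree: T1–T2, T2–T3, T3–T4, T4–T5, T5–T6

A tree decomposition must satisfy three properties: every vertex lies in some bag; for every edge, both endpoints lie together in some bag; and for every vertex, the bags containing it form a connected subtree. Here edge (1,2) lies in no bag, so the decomposition is invalid.

No — edge (1,2) lies in no bag.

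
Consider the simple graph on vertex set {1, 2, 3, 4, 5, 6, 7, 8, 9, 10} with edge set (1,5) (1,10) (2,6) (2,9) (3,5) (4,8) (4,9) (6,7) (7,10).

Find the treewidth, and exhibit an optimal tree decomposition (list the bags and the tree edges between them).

Treewidth 1.
One such decomposition:
Bags: B1 = {4, 8}  B2 = {4, 9}  B3 = {2, 9}  B4 = {2, 6}  B5 = {6, 7}  B6 = {7, 10}  B7 = {1, 10}  B8 = {1, 5}  B9 = {3, 5}
Tree: B1–B2, B2–B3, B3–B4, B4–B5, B5–B6, B6–B7, B7–B8, B8–B9

Each bag holds 2 vertices, so the decomposition has width 1, which upper-bounds the treewidth. Any graph with an edge has treewidth ≥ 1, and G has the edge 8–4. Therefore the treewidth is 1.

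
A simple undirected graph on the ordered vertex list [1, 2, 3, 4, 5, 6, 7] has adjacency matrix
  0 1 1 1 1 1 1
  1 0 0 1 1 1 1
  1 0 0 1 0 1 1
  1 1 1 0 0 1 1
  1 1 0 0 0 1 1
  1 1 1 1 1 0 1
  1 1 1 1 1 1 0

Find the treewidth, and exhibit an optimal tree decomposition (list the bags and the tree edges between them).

Treewidth 4.
One such decomposition:
Bags: B1 = {1, 2, 4, 6, 7}  B2 = {1, 2, 5, 6, 7}  B3 = {1, 3, 4, 6, 7}
Tree: B1–B2, B1–B3

The largest bag has 5 vertices, giving width 4; this decomposition certifies tw(G) ≤ 4. On the other hand G contains the 5-clique {1, 2, 4, 6, 7}. A clique must lie in a single bag of any decomposition, so no decomposition can have width below 4. Hence tw(G) = 4 exactly.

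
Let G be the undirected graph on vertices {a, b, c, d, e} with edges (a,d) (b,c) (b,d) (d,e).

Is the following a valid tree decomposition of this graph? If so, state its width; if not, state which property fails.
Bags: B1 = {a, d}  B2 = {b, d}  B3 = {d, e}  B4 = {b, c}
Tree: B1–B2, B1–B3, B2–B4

Yes; width 1.

Every vertex of G appears in some bag (union = {a, b, c, d, e}); every edge is covered by a bag; and for each vertex v the set of bags containing v is connected in the bag tree. The decomposition is therefore valid. The largest bag has 2 vertices, so the width is 1.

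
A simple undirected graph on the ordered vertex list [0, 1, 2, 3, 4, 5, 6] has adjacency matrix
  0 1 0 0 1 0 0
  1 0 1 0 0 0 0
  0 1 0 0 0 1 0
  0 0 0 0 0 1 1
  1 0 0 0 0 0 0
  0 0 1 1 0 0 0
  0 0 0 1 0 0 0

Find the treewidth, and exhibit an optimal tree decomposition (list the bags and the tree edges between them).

Treewidth 1.
One such decomposition:
Bags: B1 = {3, 6}  B2 = {3, 5}  B3 = {2, 5}  B4 = {1, 2}  B5 = {0, 1}  B6 = {0, 4}
Tree: B1–B2, B2–B3, B3–B4, B4–B5, B5–B6

Every bag has size at most 2, so the width is 2 − 1 = 1 and tw(G) ≤ 1. Any graph with an edge has treewidth ≥ 1, and G has the edge 6–3. Hence tw(G) = 1 exactly.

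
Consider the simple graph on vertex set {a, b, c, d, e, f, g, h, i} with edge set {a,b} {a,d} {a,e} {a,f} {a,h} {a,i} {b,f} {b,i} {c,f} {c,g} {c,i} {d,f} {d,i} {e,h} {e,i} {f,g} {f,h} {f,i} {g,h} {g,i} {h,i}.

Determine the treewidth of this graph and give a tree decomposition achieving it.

Every bag has size at most 4, so the width is 4 − 1 = 3 and tw(G) ≤ 3. For the lower bound, the 4 vertices {a, e, h, i} are pairwise adjacent, and any tree decomposition puts a clique entirely inside one bag — forcing width ≥ 3. Hence tw(G) = 3 exactly.

Treewidth 3.
Bags: B1 = {f, g, h, i}  B2 = {a, f, h, i}  B3 = {a, d, f, i}  B4 = {a, b, f, i}  B5 = {a, e, h, i}  B6 = {c, f, g, i}
Tree: B1–B2, B2–B3, B3–B4, B2–B5, B1–B6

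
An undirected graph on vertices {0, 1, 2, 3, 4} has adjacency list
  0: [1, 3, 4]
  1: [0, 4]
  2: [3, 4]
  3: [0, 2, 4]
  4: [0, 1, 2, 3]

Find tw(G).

A width-2 tree decomposition is:
Bags: B1 = {2, 3, 4}  B2 = {0, 3, 4}  B3 = {0, 1, 4}
Tree: B1–B2, B2–B3
Every bag has size at most 3, so the width is 3 − 1 = 2 and tw(G) ≤ 2. On the other hand G contains the 3-clique {0, 1, 4}. A clique must lie in a single bag of any decomposition, so no decomposition can have width below 2. Therefore the treewidth is 2.

2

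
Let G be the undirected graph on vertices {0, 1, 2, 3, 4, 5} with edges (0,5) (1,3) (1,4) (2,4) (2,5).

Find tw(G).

A width-1 tree decomposition is:
Bags: B1 = {0, 5}  B2 = {2, 5}  B3 = {2, 4}  B4 = {1, 4}  B5 = {1, 3}
Tree: B1–B2, B2–B3, B3–B4, B4–B5
Every bag has size at most 2, so the width is 2 − 1 = 1 and tw(G) ≤ 1. Since G has at least one edge (e.g. 0–5), it is not an edgeless graph, so tw(G) ≥ 1. Combining the bounds, tw(G) = 1.

1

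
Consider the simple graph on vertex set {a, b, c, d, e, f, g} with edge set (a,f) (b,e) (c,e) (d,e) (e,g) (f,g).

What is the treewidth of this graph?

1

A width-1 tree decomposition is:
Bags: B1 = {e, g}  B2 = {d, e}  B3 = {c, e}  B4 = {f, g}  B5 = {b, e}  B6 = {a, f}
Tree: B1–B2, B2–B3, B1–B4, B3–B5, B4–B6
Each bag holds 2 vertices, so the decomposition has width 1, which upper-bounds the treewidth. G has an edge, so its treewidth is at least 1. Therefore the treewidth is 1.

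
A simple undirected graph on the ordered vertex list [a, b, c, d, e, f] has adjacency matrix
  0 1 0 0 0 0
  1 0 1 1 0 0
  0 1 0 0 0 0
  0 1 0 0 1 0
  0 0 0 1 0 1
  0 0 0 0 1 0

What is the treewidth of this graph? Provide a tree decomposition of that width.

Treewidth 1.
One such decomposition:
Bags: B1 = {d, e}  B2 = {e, f}  B3 = {b, d}  B4 = {a, b}  B5 = {b, c}
Tree: B1–B2, B1–B3, B3–B4, B4–B5

Every bag has size at most 2, so the width is 2 − 1 = 1 and tw(G) ≤ 1. Since G has at least one edge (e.g. d–e), it is not an edgeless graph, so tw(G) ≥ 1. Hence tw(G) = 1 exactly.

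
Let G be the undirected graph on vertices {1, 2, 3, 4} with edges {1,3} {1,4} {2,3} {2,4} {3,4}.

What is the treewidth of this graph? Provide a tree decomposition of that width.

Treewidth 2.
One such decomposition:
Bags: B1 = {1, 3, 4}  B2 = {2, 3, 4}
Tree: B1–B2

Each bag holds 3 vertices, so the decomposition has width 2, which upper-bounds the treewidth. On the other hand G contains the 3-clique {1, 3, 4}. A clique must lie in a single bag of any decomposition, so no decomposition can have width below 2. The upper and lower bounds meet at 2, so that is the treewidth.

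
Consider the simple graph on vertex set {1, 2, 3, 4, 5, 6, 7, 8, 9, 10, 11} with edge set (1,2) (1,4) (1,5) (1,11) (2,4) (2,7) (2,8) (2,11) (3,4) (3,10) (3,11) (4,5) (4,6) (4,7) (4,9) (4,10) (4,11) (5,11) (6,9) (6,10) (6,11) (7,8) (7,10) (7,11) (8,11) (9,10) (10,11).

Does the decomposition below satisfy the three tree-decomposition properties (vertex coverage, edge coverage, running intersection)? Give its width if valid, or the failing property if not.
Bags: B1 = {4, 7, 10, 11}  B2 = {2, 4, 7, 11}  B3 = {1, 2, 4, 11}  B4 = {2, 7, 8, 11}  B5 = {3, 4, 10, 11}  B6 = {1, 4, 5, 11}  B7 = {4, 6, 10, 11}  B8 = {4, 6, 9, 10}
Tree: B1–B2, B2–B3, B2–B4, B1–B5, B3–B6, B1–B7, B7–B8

Yes; width 3.

Vertex coverage: the bags together contain {1, 2, 3, 4, 5, 6, 7, 8, 9, 10, 11}, the full vertex set. Edge coverage: each edge of G has both endpoints in at least one bag. Running intersection: for every vertex, the bags containing it form a connected subtree. All three properties hold, so this is a valid tree decomposition of width max|bag| − 1 = 3, and hence tw(G) ≤ 3.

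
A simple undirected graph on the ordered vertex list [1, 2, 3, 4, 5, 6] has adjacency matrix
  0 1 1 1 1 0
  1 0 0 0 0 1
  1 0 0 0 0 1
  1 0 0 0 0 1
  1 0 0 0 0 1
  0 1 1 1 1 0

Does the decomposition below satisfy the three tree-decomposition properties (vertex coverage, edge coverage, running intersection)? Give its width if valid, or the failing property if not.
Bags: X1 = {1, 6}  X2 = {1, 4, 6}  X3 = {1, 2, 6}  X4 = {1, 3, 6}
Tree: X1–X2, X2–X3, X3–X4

A tree decomposition must satisfy three properties: every vertex lies in some bag; for every edge, both endpoints lie together in some bag; and for every vertex, the bags containing it form a connected subtree. Here vertex 5 appears in no bag, so the decomposition is invalid.

No — vertex 5 appears in no bag.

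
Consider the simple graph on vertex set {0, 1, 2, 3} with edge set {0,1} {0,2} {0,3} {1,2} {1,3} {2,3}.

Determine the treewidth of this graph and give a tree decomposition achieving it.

Treewidth 3.
One such decomposition:
Bags: B1 = {0, 1, 2, 3}
Tree: (single bag)

A single bag containing all 4 vertices is trivially a valid decomposition of width 3. Conversely, {0, 1, 2, 3} is a clique of size 4, and the vertices of any clique must share a bag in every tree decomposition; so some bag has ≥ 4 vertices and tw(G) ≥ 3. The upper and lower bounds meet at 3, so that is the treewidth.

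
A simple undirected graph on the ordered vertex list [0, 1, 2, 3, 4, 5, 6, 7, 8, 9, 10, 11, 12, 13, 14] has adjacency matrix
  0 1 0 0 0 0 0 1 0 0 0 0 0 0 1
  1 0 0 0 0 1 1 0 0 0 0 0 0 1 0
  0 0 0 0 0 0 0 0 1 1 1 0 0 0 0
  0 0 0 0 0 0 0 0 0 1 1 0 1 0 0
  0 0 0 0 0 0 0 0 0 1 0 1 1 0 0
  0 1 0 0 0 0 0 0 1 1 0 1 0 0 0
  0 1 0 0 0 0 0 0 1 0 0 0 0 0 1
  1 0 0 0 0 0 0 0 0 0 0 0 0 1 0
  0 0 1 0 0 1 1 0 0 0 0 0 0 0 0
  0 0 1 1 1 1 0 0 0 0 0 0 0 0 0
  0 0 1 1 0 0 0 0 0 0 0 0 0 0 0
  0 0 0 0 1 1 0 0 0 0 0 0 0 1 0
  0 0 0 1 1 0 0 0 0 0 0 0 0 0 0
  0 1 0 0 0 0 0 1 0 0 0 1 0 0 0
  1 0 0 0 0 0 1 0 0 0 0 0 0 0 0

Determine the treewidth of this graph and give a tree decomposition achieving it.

Treewidth 3.
One such decomposition:
Bags: B1 = {2, 3, 10, 12}  B2 = {2, 3, 9, 12}  B3 = {2, 4, 9, 12}  B4 = {2, 4, 8, 9}  B5 = {4, 5, 8, 9}  B6 = {4, 5, 8, 11}  B7 = {5, 6, 8, 11}  B8 = {1, 5, 6, 11}  B9 = {1, 6, 11, 13}  B10 = {1, 6, 13, 14}  B11 = {0, 1, 13, 14}  B12 = {0, 7, 13, 14}
Tree: B1–B2, B2–B3, B3–B4, B4–B5, B5–B6, B6–B7, B7–B8, B8–B9, B9–B10, B10–B11, B11–B12

Each bag holds 4 vertices, so the decomposition has width 3, which upper-bounds the treewidth. For the lower bound: the 4 vertex sets {3,10,12}, {2}, {9}, {4,5,8,11} are disjoint, each induces a connected subgraph, and every pair is joined by at least one edge of G. Contracting each set to a single vertex therefore yields K_{4} as a minor, and since treewidth is minor-monotone, tw(G) ≥ tw(K_{4}) = 3. Therefore the treewidth is 3.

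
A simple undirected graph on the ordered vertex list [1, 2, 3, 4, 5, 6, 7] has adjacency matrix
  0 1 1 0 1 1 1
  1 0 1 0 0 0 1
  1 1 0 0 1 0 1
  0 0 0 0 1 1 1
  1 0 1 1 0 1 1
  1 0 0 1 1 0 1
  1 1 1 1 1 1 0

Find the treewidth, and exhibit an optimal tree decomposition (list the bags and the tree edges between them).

Treewidth 3.
Bags: B1 = {1, 3, 5, 7}  B2 = {1, 5, 6, 7}  B3 = {4, 5, 6, 7}  B4 = {1, 2, 3, 7}
Tree: B1–B2, B2–B3, B1–B4

Each bag holds 4 vertices, so the decomposition has width 3, which upper-bounds the treewidth. Conversely, {1, 2, 3, 7} is a clique of size 4, and the vertices of any clique must share a bag in every tree decomposition; so some bag has ≥ 4 vertices and tw(G) ≥ 3. The upper and lower bounds meet at 3, so that is the treewidth.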